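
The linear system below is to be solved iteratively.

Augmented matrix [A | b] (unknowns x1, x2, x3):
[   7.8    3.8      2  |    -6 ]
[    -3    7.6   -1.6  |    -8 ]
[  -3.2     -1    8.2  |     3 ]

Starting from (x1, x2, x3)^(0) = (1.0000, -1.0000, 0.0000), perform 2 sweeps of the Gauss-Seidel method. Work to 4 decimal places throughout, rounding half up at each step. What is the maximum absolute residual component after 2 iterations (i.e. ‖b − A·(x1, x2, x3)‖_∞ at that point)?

0.2179

Iteration 1:
  x1 = (-6 - (3.8)·-1.0000 - (2)·0.0000) / (7.8) = -0.2821
  x2 = (-8 - (-3)·-0.2821 - (-1.6)·0.0000) / (7.6) = -1.1640
  x3 = (3 - (-3.2)·-0.2821 - (-1)·-1.1640) / (8.2) = 0.1138
Iteration 2:
  x1 = (-6 - (3.8)·-1.1640 - (2)·0.1138) / (7.8) = -0.2313
  x2 = (-8 - (-3)·-0.2313 - (-1.6)·0.1138) / (7.6) = -1.1200
  x3 = (3 - (-3.2)·-0.2313 - (-1)·-1.1200) / (8.2) = 0.1390
Residual b − A·x = (-0.2179, 0.0405, 0.0000); ∞-norm = 0.2179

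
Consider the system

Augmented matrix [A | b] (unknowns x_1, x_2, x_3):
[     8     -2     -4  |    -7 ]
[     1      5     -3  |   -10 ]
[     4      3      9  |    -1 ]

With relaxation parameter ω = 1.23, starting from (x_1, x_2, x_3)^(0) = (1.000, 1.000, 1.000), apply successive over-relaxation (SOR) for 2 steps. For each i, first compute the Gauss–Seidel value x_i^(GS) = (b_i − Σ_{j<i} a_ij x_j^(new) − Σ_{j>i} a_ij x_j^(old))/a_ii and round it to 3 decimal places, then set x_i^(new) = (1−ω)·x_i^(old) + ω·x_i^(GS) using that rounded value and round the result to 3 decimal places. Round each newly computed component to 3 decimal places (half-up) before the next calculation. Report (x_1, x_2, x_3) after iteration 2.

Iteration 1:
  x_1: GS value = (-7 - (-2)·1.000 - (-4)·1.000) / (8) = -0.125;  x_1 ← (1−ω)·1.000 + ω·-0.125 = -0.384
  x_2: GS value = (-10 - (1)·-0.384 - (-3)·1.000) / (5) = -1.323;  x_2 ← (1−ω)·1.000 + ω·-1.323 = -1.857
  x_3: GS value = (-1 - (4)·-0.384 - (3)·-1.857) / (9) = 0.679;  x_3 ← (1−ω)·1.000 + ω·0.679 = 0.605
Iteration 2:
  x_1: GS value = (-7 - (-2)·-1.857 - (-4)·0.605) / (8) = -1.037;  x_1 ← (1−ω)·-0.384 + ω·-1.037 = -1.187
  x_2: GS value = (-10 - (1)·-1.187 - (-3)·0.605) / (5) = -1.400;  x_2 ← (1−ω)·-1.857 + ω·-1.400 = -1.295
  x_3: GS value = (-1 - (4)·-1.187 - (3)·-1.295) / (9) = 0.848;  x_3 ← (1−ω)·0.605 + ω·0.848 = 0.904

(-1.187, -1.295, 0.904)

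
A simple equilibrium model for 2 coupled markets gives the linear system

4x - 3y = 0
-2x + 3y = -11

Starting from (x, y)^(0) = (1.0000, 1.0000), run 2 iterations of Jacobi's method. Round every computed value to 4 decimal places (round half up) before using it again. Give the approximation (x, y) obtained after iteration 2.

Iteration 1:
  x = (0 - (-3)·1.0000) / (4) = 0.7500
  y = (-11 - (-2)·1.0000) / (3) = -3.0000
Iteration 2:
  x = (0 - (-3)·-3.0000) / (4) = -2.2500
  y = (-11 - (-2)·0.7500) / (3) = -3.1667

(-2.2500, -3.1667)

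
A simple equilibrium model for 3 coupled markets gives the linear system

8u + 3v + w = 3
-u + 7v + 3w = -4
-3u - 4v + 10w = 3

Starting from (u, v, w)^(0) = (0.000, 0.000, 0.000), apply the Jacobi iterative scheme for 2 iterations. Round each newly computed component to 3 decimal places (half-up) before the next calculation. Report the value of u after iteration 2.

Iteration 1:
  u = (3 - (3)·0.000 - (1)·0.000) / (8) = 0.375
  v = (-4 - (-1)·0.000 - (3)·0.000) / (7) = -0.571
  w = (3 - (-3)·0.000 - (-4)·0.000) / (10) = 0.300
Iteration 2:
  u = (3 - (3)·-0.571 - (1)·0.300) / (8) = 0.552
  v = (-4 - (-1)·0.375 - (3)·0.300) / (7) = -0.646
  w = (3 - (-3)·0.375 - (-4)·-0.571) / (10) = 0.184

0.552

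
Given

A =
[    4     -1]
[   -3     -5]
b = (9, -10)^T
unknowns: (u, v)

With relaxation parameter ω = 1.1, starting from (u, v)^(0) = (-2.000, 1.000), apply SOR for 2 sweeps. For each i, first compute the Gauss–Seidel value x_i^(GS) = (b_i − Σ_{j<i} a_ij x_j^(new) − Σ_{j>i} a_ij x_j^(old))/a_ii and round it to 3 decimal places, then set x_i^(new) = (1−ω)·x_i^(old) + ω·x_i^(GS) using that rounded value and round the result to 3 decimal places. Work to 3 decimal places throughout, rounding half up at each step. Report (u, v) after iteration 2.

(2.222, 0.718)

Iteration 1:
  u: GS value = (9 - (-1)·1.000) / (4) = 2.500;  u ← (1−ω)·-2.000 + ω·2.500 = 2.950
  v: GS value = (-10 - (-3)·2.950) / (-5) = 0.230;  v ← (1−ω)·1.000 + ω·0.230 = 0.153
Iteration 2:
  u: GS value = (9 - (-1)·0.153) / (4) = 2.288;  u ← (1−ω)·2.950 + ω·2.288 = 2.222
  v: GS value = (-10 - (-3)·2.222) / (-5) = 0.667;  v ← (1−ω)·0.153 + ω·0.667 = 0.718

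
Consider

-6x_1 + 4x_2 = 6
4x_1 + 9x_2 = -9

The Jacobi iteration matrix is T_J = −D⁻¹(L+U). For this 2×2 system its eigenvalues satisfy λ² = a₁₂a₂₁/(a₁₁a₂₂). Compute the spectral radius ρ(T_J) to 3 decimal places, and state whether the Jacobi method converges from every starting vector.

0.544

a₁₂a₂₁/(a₁₁a₂₂) = (4)·(4) / ((-6)·(9)) = -0.296296
ρ = √|-0.296296| = √0.296296 = 0.544
ρ < 1, so Jacobi converges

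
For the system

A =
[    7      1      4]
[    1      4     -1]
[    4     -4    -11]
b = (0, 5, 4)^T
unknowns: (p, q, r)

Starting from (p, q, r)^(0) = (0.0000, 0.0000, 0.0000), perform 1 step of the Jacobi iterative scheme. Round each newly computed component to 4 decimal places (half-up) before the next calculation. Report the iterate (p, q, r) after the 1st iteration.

Iteration 1:
  p = (0 - (1)·0.0000 - (4)·0.0000) / (7) = 0.0000
  q = (5 - (1)·0.0000 - (-1)·0.0000) / (4) = 1.2500
  r = (4 - (4)·0.0000 - (-4)·0.0000) / (-11) = -0.3636

(0.0000, 1.2500, -0.3636)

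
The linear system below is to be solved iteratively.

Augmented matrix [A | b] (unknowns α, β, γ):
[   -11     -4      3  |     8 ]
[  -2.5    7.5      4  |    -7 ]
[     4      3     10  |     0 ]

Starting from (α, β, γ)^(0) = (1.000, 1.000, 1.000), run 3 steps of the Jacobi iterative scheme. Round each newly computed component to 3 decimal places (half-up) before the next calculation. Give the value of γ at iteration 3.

0.452

Iteration 1:
  α = (8 - (-4)·1.000 - (3)·1.000) / (-11) = -0.818
  β = (-7 - (-2.5)·1.000 - (4)·1.000) / (7.5) = -1.133
  γ = (0 - (4)·1.000 - (3)·1.000) / (10) = -0.700
Iteration 2:
  α = (8 - (-4)·-1.133 - (3)·-0.700) / (-11) = -0.506
  β = (-7 - (-2.5)·-0.818 - (4)·-0.700) / (7.5) = -0.833
  γ = (0 - (4)·-0.818 - (3)·-1.133) / (10) = 0.667
Iteration 3:
  α = (8 - (-4)·-0.833 - (3)·0.667) / (-11) = -0.242
  β = (-7 - (-2.5)·-0.506 - (4)·0.667) / (7.5) = -1.458
  γ = (0 - (4)·-0.506 - (3)·-0.833) / (10) = 0.452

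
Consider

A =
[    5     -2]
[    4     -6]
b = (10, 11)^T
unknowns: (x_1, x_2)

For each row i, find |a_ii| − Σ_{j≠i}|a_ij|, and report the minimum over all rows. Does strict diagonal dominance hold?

2

row 1: |5| − (2) = 3
row 2: |-6| − (4) = 2
minimum over rows = 2 → strictly diagonally dominant (convergence guaranteed)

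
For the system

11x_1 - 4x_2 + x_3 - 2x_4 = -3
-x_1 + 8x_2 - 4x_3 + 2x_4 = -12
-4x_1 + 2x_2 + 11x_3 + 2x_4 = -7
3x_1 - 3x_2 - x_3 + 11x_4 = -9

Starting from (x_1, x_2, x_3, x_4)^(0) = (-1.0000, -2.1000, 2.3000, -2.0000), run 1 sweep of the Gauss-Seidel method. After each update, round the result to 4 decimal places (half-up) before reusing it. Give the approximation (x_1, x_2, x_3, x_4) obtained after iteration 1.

(-1.6091, -0.0511, -0.8486, -0.4704)

Iteration 1:
  x_1 = (-3 - (-4)·-2.1000 - (1)·2.3000 - (-2)·-2.0000) / (11) = -1.6091
  x_2 = (-12 - (-1)·-1.6091 - (-4)·2.3000 - (2)·-2.0000) / (8) = -0.0511
  x_3 = (-7 - (-4)·-1.6091 - (2)·-0.0511 - (2)·-2.0000) / (11) = -0.8486
  x_4 = (-9 - (3)·-1.6091 - (-3)·-0.0511 - (-1)·-0.8486) / (11) = -0.4704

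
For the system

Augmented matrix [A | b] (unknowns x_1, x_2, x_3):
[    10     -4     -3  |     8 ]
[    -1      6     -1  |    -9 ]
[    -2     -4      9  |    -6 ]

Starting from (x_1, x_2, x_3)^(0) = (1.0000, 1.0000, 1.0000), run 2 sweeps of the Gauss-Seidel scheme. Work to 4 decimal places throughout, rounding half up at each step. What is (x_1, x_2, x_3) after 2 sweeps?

Iteration 1:
  x_1 = (8 - (-4)·1.0000 - (-3)·1.0000) / (10) = 1.5000
  x_2 = (-9 - (-1)·1.5000 - (-1)·1.0000) / (6) = -1.0833
  x_3 = (-6 - (-2)·1.5000 - (-4)·-1.0833) / (9) = -0.8148
Iteration 2:
  x_1 = (8 - (-4)·-1.0833 - (-3)·-0.8148) / (10) = 0.1222
  x_2 = (-9 - (-1)·0.1222 - (-1)·-0.8148) / (6) = -1.6154
  x_3 = (-6 - (-2)·0.1222 - (-4)·-1.6154) / (9) = -1.3575

(0.1222, -1.6154, -1.3575)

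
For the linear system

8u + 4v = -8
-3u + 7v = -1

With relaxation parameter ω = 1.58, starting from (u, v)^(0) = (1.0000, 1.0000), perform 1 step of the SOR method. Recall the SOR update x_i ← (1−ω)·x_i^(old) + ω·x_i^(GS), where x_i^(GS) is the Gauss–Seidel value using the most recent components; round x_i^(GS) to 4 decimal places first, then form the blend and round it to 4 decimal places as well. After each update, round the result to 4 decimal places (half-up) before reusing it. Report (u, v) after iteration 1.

Iteration 1:
  u: GS value = (-8 - (4)·1.0000) / (8) = -1.5000;  u ← (1−ω)·1.0000 + ω·-1.5000 = -2.9500
  v: GS value = (-1 - (-3)·-2.9500) / (7) = -1.4071;  v ← (1−ω)·1.0000 + ω·-1.4071 = -2.8032

(-2.9500, -2.8032)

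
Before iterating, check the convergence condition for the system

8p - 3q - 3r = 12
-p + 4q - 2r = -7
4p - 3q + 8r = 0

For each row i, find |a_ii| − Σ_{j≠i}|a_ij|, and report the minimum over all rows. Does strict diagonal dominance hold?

1

row 1: |8| − (3+3) = 2
row 2: |4| − (1+2) = 1
row 3: |8| − (4+3) = 1
minimum over rows = 1 → strictly diagonally dominant (convergence guaranteed)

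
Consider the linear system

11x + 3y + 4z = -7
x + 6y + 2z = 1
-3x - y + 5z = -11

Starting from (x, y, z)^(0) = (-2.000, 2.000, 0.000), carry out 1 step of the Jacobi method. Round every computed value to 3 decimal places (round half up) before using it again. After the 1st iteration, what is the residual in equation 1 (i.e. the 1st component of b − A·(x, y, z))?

Iteration 1:
  x = (-7 - (3)·2.000 - (4)·0.000) / (11) = -1.182
  y = (1 - (1)·-2.000 - (2)·0.000) / (6) = 0.500
  z = (-11 - (-3)·-2.000 - (-1)·2.000) / (5) = -3.000
Residual b − A·x = (16.502, 5.182, 0.954)

16.502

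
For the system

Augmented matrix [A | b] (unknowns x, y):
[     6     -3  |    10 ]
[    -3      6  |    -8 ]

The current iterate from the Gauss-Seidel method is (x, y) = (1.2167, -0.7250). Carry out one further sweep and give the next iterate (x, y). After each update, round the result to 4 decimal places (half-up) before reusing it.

One sweep:
  x = (10 - (-3)·-0.7250) / (6) = 1.3042
  y = (-8 - (-3)·1.3042) / (6) = -0.6812

(1.3042, -0.6812)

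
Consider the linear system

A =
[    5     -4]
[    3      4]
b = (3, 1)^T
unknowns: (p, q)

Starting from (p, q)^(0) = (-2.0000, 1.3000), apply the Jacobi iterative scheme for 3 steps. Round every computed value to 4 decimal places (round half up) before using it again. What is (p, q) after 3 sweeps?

Iteration 1:
  p = (3 - (-4)·1.3000) / (5) = 1.6400
  q = (1 - (3)·-2.0000) / (4) = 1.7500
Iteration 2:
  p = (3 - (-4)·1.7500) / (5) = 2.0000
  q = (1 - (3)·1.6400) / (4) = -0.9800
Iteration 3:
  p = (3 - (-4)·-0.9800) / (5) = -0.1840
  q = (1 - (3)·2.0000) / (4) = -1.2500

(-0.1840, -1.2500)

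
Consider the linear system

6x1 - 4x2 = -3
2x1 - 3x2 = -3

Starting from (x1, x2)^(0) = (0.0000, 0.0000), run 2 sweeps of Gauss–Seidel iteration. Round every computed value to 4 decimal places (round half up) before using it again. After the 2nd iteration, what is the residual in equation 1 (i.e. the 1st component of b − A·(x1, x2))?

1.1850

Iteration 1:
  x1 = (-3 - (-4)·0.0000) / (6) = -0.5000
  x2 = (-3 - (2)·-0.5000) / (-3) = 0.6667
Iteration 2:
  x1 = (-3 - (-4)·0.6667) / (6) = -0.0555
  x2 = (-3 - (2)·-0.0555) / (-3) = 0.9630
Residual b − A·x = (1.1850, 0.0000)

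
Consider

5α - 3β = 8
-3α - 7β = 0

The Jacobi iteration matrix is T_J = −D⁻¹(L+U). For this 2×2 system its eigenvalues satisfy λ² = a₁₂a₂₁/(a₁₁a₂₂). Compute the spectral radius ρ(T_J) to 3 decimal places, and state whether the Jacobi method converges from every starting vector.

0.507

a₁₂a₂₁/(a₁₁a₂₂) = (-3)·(-3) / ((5)·(-7)) = -0.257143
ρ = √|-0.257143| = √0.257143 = 0.507
ρ < 1, so Jacobi converges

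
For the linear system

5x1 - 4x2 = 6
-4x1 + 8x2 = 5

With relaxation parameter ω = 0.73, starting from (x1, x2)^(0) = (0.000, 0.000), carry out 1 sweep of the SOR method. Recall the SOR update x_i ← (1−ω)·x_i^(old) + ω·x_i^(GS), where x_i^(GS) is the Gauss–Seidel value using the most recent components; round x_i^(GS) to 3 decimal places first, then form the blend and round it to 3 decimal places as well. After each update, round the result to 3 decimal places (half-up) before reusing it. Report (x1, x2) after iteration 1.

Iteration 1:
  x1: GS value = (6 - (-4)·0.000) / (5) = 1.200;  x1 ← (1−ω)·0.000 + ω·1.200 = 0.876
  x2: GS value = (5 - (-4)·0.876) / (8) = 1.063;  x2 ← (1−ω)·0.000 + ω·1.063 = 0.776

(0.876, 0.776)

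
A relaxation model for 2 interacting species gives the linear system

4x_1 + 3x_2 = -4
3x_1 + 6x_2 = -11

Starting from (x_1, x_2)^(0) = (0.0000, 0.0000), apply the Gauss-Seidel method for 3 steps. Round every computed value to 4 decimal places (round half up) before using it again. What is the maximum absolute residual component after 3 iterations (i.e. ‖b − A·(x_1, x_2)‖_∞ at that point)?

Iteration 1:
  x_1 = (-4 - (3)·0.0000) / (4) = -1.0000
  x_2 = (-11 - (3)·-1.0000) / (6) = -1.3333
Iteration 2:
  x_1 = (-4 - (3)·-1.3333) / (4) = 0.0000
  x_2 = (-11 - (3)·0.0000) / (6) = -1.8333
Iteration 3:
  x_1 = (-4 - (3)·-1.8333) / (4) = 0.3750
  x_2 = (-11 - (3)·0.3750) / (6) = -2.0208
Residual b − A·x = (0.5624, -0.0002); ∞-norm = 0.5624

0.5624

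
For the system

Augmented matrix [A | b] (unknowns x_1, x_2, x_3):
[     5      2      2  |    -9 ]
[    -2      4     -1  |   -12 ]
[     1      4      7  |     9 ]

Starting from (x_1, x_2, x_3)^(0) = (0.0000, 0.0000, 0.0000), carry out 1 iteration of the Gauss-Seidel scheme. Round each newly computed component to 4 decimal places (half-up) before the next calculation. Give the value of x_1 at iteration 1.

Iteration 1:
  x_1 = (-9 - (2)·0.0000 - (2)·0.0000) / (5) = -1.8000
  x_2 = (-12 - (-2)·-1.8000 - (-1)·0.0000) / (4) = -3.9000
  x_3 = (9 - (1)·-1.8000 - (4)·-3.9000) / (7) = 3.7714

-1.8000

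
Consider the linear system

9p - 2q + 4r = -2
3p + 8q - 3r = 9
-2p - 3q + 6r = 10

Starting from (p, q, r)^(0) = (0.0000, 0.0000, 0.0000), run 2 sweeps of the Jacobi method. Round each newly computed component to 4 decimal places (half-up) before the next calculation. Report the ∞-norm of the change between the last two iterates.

Iteration 1:
  p = (-2 - (-2)·0.0000 - (4)·0.0000) / (9) = -0.2222
  q = (9 - (3)·0.0000 - (-3)·0.0000) / (8) = 1.1250
  r = (10 - (-2)·0.0000 - (-3)·0.0000) / (6) = 1.6667
Iteration 2:
  p = (-2 - (-2)·1.1250 - (4)·1.6667) / (9) = -0.7130
  q = (9 - (3)·-0.2222 - (-3)·1.6667) / (8) = 1.8333
  r = (10 - (-2)·-0.2222 - (-3)·1.1250) / (6) = 2.1551
Change: (-0.4908, 0.7083, 0.4884) → max |·| = 0.7083

0.7083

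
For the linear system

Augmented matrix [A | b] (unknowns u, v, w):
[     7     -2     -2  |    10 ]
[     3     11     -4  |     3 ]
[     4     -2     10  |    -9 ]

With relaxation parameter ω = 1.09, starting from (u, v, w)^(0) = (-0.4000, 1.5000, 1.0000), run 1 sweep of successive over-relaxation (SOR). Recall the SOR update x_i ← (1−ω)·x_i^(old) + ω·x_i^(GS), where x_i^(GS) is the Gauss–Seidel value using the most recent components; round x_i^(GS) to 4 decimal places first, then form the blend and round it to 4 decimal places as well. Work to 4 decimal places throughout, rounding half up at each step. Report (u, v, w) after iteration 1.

(2.3718, -0.1464, -2.1370)

Iteration 1:
  u: GS value = (10 - (-2)·1.5000 - (-2)·1.0000) / (7) = 2.1429;  u ← (1−ω)·-0.4000 + ω·2.1429 = 2.3718
  v: GS value = (3 - (3)·2.3718 - (-4)·1.0000) / (11) = -0.0105;  v ← (1−ω)·1.5000 + ω·-0.0105 = -0.1464
  w: GS value = (-9 - (4)·2.3718 - (-2)·-0.1464) / (10) = -1.8780;  w ← (1−ω)·1.0000 + ω·-1.8780 = -2.1370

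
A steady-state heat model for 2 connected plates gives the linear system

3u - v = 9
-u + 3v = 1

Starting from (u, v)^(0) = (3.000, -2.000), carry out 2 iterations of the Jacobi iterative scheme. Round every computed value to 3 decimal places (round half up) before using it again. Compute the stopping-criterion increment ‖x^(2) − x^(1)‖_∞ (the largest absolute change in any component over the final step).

Iteration 1:
  u = (9 - (-1)·-2.000) / (3) = 2.333
  v = (1 - (-1)·3.000) / (3) = 1.333
Iteration 2:
  u = (9 - (-1)·1.333) / (3) = 3.444
  v = (1 - (-1)·2.333) / (3) = 1.111
Change: (1.111, -0.222) → max |·| = 1.111

1.111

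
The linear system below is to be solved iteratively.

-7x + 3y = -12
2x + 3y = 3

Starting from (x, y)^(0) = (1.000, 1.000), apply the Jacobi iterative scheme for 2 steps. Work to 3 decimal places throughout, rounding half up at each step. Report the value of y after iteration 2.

-0.429

Iteration 1:
  x = (-12 - (3)·1.000) / (-7) = 2.143
  y = (3 - (2)·1.000) / (3) = 0.333
Iteration 2:
  x = (-12 - (3)·0.333) / (-7) = 1.857
  y = (3 - (2)·2.143) / (3) = -0.429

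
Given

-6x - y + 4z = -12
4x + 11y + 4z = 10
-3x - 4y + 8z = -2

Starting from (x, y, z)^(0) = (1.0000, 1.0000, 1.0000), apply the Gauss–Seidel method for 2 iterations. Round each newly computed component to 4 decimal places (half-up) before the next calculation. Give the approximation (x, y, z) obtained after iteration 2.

Iteration 1:
  x = (-12 - (-1)·1.0000 - (4)·1.0000) / (-6) = 2.5000
  y = (10 - (4)·2.5000 - (4)·1.0000) / (11) = -0.3636
  z = (-2 - (-3)·2.5000 - (-4)·-0.3636) / (8) = 0.5057
Iteration 2:
  x = (-12 - (-1)·-0.3636 - (4)·0.5057) / (-6) = 2.3977
  y = (10 - (4)·2.3977 - (4)·0.5057) / (11) = -0.1467
  z = (-2 - (-3)·2.3977 - (-4)·-0.1467) / (8) = 0.5758

(2.3977, -0.1467, 0.5758)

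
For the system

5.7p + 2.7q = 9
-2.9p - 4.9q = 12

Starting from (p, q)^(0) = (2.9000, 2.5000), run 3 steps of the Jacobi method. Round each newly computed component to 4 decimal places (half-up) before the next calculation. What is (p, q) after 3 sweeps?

(2.8497, -4.5512)

Iteration 1:
  p = (9 - (2.7)·2.5000) / (5.7) = 0.3947
  q = (12 - (-2.9)·2.9000) / (-4.9) = -4.1653
Iteration 2:
  p = (9 - (2.7)·-4.1653) / (5.7) = 3.5520
  q = (12 - (-2.9)·0.3947) / (-4.9) = -2.6826
Iteration 3:
  p = (9 - (2.7)·-2.6826) / (5.7) = 2.8497
  q = (12 - (-2.9)·3.5520) / (-4.9) = -4.5512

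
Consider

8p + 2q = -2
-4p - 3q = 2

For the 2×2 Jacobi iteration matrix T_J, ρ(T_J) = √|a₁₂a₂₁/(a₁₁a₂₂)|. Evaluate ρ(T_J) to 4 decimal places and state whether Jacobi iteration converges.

a₁₂a₂₁/(a₁₁a₂₂) = (2)·(-4) / ((8)·(-3)) = 0.333333
ρ = √|0.333333| = √0.333333 = 0.5774
ρ < 1, so Jacobi converges

0.5774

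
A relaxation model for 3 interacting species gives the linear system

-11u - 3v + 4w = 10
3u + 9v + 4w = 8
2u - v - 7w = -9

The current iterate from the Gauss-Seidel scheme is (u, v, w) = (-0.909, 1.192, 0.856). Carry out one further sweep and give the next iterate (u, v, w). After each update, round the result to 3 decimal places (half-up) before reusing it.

One sweep:
  u = (10 - (-3)·1.192 - (4)·0.856) / (-11) = -0.923
  v = (8 - (3)·-0.923 - (4)·0.856) / (9) = 0.816
  w = (-9 - (2)·-0.923 - (-1)·0.816) / (-7) = 0.905

(-0.923, 0.816, 0.905)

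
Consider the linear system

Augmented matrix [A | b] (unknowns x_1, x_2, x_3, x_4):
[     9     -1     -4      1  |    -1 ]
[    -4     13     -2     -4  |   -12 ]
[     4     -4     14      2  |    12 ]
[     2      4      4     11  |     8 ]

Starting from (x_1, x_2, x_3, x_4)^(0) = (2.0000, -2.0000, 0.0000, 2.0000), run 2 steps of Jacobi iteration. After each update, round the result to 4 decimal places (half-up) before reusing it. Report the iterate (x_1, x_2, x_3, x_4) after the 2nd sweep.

Iteration 1:
  x_1 = (-1 - (-1)·-2.0000 - (-4)·0.0000 - (1)·2.0000) / (9) = -0.5556
  x_2 = (-12 - (-4)·2.0000 - (-2)·0.0000 - (-4)·2.0000) / (13) = 0.3077
  x_3 = (12 - (4)·2.0000 - (-4)·-2.0000 - (2)·2.0000) / (14) = -0.5714
  x_4 = (8 - (2)·2.0000 - (4)·-2.0000 - (4)·0.0000) / (11) = 1.0909
Iteration 2:
  x_1 = (-1 - (-1)·0.3077 - (-4)·-0.5714 - (1)·1.0909) / (9) = -0.4521
  x_2 = (-12 - (-4)·-0.5556 - (-2)·-0.5714 - (-4)·1.0909) / (13) = -0.8463
  x_3 = (12 - (4)·-0.5556 - (-4)·0.3077 - (2)·1.0909) / (14) = 0.9480
  x_4 = (8 - (2)·-0.5556 - (4)·0.3077 - (4)·-0.5714) / (11) = 0.9242

(-0.4521, -0.8463, 0.9480, 0.9242)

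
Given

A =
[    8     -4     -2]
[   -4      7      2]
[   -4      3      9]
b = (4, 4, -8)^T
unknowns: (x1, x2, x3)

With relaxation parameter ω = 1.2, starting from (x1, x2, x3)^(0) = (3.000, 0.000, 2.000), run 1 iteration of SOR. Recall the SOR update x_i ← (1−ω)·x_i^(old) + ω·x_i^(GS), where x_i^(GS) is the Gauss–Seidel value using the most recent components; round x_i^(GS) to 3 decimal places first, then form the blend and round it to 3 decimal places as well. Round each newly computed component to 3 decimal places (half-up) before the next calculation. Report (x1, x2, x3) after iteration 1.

(0.600, 0.412, -1.312)

Iteration 1:
  x1: GS value = (4 - (-4)·0.000 - (-2)·2.000) / (8) = 1.000;  x1 ← (1−ω)·3.000 + ω·1.000 = 0.600
  x2: GS value = (4 - (-4)·0.600 - (2)·2.000) / (7) = 0.343;  x2 ← (1−ω)·0.000 + ω·0.343 = 0.412
  x3: GS value = (-8 - (-4)·0.600 - (3)·0.412) / (9) = -0.760;  x3 ← (1−ω)·2.000 + ω·-0.760 = -1.312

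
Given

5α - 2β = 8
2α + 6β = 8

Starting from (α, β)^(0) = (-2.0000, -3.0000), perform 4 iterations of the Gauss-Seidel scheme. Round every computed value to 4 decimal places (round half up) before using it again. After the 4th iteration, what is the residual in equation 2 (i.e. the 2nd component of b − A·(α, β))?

Iteration 1:
  α = (8 - (-2)·-3.0000) / (5) = 0.4000
  β = (8 - (2)·0.4000) / (6) = 1.2000
Iteration 2:
  α = (8 - (-2)·1.2000) / (5) = 2.0800
  β = (8 - (2)·2.0800) / (6) = 0.6400
Iteration 3:
  α = (8 - (-2)·0.6400) / (5) = 1.8560
  β = (8 - (2)·1.8560) / (6) = 0.7147
Iteration 4:
  α = (8 - (-2)·0.7147) / (5) = 1.8859
  β = (8 - (2)·1.8859) / (6) = 0.7047
Residual b − A·x = (-0.0201, 0.0000)

0.0000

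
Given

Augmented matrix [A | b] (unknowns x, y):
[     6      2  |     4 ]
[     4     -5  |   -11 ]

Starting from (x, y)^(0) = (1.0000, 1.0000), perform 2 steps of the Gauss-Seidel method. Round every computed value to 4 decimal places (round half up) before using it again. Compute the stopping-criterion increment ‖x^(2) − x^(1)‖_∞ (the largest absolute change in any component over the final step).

0.4888

Iteration 1:
  x = (4 - (2)·1.0000) / (6) = 0.3333
  y = (-11 - (4)·0.3333) / (-5) = 2.4666
Iteration 2:
  x = (4 - (2)·2.4666) / (6) = -0.1555
  y = (-11 - (4)·-0.1555) / (-5) = 2.0756
Change: (-0.4888, -0.3910) → max |·| = 0.4888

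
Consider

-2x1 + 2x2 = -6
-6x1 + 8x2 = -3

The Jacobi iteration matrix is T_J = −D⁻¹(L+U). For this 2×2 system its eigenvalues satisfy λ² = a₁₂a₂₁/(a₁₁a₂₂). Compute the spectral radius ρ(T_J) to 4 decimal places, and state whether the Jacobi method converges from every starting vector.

0.8660

a₁₂a₂₁/(a₁₁a₂₂) = (2)·(-6) / ((-2)·(8)) = 0.750000
ρ = √|0.750000| = √0.750000 = 0.8660
ρ < 1, so Jacobi converges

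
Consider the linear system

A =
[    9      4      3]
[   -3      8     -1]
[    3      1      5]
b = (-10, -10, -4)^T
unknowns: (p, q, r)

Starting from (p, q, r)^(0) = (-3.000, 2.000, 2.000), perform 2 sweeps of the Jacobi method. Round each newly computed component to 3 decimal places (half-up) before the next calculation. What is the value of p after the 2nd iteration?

Iteration 1:
  p = (-10 - (4)·2.000 - (3)·2.000) / (9) = -2.667
  q = (-10 - (-3)·-3.000 - (-1)·2.000) / (8) = -2.125
  r = (-4 - (3)·-3.000 - (1)·2.000) / (5) = 0.600
Iteration 2:
  p = (-10 - (4)·-2.125 - (3)·0.600) / (9) = -0.367
  q = (-10 - (-3)·-2.667 - (-1)·0.600) / (8) = -2.175
  r = (-4 - (3)·-2.667 - (1)·-2.125) / (5) = 1.225

-0.367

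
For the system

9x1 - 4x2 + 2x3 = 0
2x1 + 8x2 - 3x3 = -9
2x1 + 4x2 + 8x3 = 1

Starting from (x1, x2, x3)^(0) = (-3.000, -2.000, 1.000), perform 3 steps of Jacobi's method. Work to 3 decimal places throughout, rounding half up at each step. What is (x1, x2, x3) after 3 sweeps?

(-0.154, -0.870, 0.301)

Iteration 1:
  x1 = (0 - (-4)·-2.000 - (2)·1.000) / (9) = -1.111
  x2 = (-9 - (2)·-3.000 - (-3)·1.000) / (8) = 0.000
  x3 = (1 - (2)·-3.000 - (4)·-2.000) / (8) = 1.875
Iteration 2:
  x1 = (0 - (-4)·0.000 - (2)·1.875) / (9) = -0.417
  x2 = (-9 - (2)·-1.111 - (-3)·1.875) / (8) = -0.144
  x3 = (1 - (2)·-1.111 - (4)·0.000) / (8) = 0.403
Iteration 3:
  x1 = (0 - (-4)·-0.144 - (2)·0.403) / (9) = -0.154
  x2 = (-9 - (2)·-0.417 - (-3)·0.403) / (8) = -0.870
  x3 = (1 - (2)·-0.417 - (4)·-0.144) / (8) = 0.301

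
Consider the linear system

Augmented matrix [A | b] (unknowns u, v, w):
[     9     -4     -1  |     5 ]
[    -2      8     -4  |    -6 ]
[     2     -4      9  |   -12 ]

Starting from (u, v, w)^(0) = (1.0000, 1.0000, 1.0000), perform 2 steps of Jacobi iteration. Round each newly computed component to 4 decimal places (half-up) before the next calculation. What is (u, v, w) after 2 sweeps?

(0.4321, -1.0278, -1.5802)

Iteration 1:
  u = (5 - (-4)·1.0000 - (-1)·1.0000) / (9) = 1.1111
  v = (-6 - (-2)·1.0000 - (-4)·1.0000) / (8) = 0.0000
  w = (-12 - (2)·1.0000 - (-4)·1.0000) / (9) = -1.1111
Iteration 2:
  u = (5 - (-4)·0.0000 - (-1)·-1.1111) / (9) = 0.4321
  v = (-6 - (-2)·1.1111 - (-4)·-1.1111) / (8) = -1.0278
  w = (-12 - (2)·1.1111 - (-4)·0.0000) / (9) = -1.5802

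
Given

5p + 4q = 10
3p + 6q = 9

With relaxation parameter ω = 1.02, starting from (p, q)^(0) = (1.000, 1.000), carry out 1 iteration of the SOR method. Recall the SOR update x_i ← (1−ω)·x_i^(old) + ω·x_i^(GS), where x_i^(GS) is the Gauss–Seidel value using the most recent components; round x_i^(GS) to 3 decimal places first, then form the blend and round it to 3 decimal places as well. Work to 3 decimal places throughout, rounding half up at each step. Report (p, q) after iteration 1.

(1.204, 0.896)

Iteration 1:
  p: GS value = (10 - (4)·1.000) / (5) = 1.200;  p ← (1−ω)·1.000 + ω·1.200 = 1.204
  q: GS value = (9 - (3)·1.204) / (6) = 0.898;  q ← (1−ω)·1.000 + ω·0.898 = 0.896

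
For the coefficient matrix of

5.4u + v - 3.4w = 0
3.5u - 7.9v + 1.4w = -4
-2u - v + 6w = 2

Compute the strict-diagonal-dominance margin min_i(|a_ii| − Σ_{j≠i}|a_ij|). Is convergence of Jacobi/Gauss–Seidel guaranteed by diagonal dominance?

row 1: |5.4| − (1+3.4) = 1
row 2: |-7.9| − (3.5+1.4) = 3
row 3: |6| − (2+1) = 3
minimum over rows = 1 → strictly diagonally dominant (convergence guaranteed)

1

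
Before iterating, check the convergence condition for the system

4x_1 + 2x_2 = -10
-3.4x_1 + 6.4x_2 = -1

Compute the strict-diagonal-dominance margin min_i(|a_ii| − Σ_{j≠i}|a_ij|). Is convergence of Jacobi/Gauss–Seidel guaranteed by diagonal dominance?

row 1: |4| − (2) = 2
row 2: |6.4| − (3.4) = 3
minimum over rows = 2 → strictly diagonally dominant (convergence guaranteed)

2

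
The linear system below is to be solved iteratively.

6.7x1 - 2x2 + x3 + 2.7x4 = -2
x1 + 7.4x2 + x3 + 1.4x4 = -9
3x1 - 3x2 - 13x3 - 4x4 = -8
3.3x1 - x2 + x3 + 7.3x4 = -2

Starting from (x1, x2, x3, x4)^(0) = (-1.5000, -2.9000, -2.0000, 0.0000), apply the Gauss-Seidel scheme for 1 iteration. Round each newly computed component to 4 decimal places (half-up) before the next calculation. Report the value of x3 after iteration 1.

Iteration 1:
  x1 = (-2 - (-2)·-2.9000 - (1)·-2.0000 - (2.7)·0.0000) / (6.7) = -0.8657
  x2 = (-9 - (1)·-0.8657 - (1)·-2.0000 - (1.4)·0.0000) / (7.4) = -0.8290
  x3 = (-8 - (3)·-0.8657 - (-3)·-0.8290 - (-4)·0.0000) / (-13) = 0.6069
  x4 = (-2 - (3.3)·-0.8657 - (-1)·-0.8290 - (1)·0.6069) / (7.3) = -0.0793

0.6069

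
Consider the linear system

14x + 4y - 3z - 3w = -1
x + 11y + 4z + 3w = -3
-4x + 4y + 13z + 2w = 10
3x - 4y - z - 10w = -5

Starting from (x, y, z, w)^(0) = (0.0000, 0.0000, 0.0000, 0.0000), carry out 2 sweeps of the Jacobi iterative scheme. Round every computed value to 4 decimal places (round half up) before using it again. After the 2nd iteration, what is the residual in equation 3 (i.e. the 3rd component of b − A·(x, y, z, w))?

Iteration 1:
  x = (-1 - (4)·0.0000 - (-3)·0.0000 - (-3)·0.0000) / (14) = -0.0714
  y = (-3 - (1)·0.0000 - (4)·0.0000 - (3)·0.0000) / (11) = -0.2727
  z = (10 - (-4)·0.0000 - (4)·0.0000 - (2)·0.0000) / (13) = 0.7692
  w = (-5 - (3)·0.0000 - (-4)·0.0000 - (-1)·0.0000) / (-10) = 0.5000
Iteration 2:
  x = (-1 - (4)·-0.2727 - (-3)·0.7692 - (-3)·0.5000) / (14) = 0.2785
  y = (-3 - (1)·-0.0714 - (4)·0.7692 - (3)·0.5000) / (11) = -0.6823
  z = (10 - (-4)·-0.0714 - (4)·-0.2727 - (2)·0.5000) / (13) = 0.7542
  w = (-5 - (3)·-0.0714 - (-4)·-0.2727 - (-1)·0.7692) / (-10) = 0.5107
Residual b − A·x = (1.6249, -0.3221, 3.0172, -2.7035)

3.0172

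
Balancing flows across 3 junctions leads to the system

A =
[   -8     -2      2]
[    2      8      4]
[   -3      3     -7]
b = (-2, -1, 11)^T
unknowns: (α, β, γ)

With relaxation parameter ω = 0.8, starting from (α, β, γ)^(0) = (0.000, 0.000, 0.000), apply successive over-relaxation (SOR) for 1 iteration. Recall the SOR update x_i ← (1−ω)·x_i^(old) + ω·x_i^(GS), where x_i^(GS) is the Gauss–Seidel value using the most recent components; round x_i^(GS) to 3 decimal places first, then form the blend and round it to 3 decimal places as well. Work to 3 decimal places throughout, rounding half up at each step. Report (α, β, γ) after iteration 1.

Iteration 1:
  α: GS value = (-2 - (-2)·0.000 - (2)·0.000) / (-8) = 0.250;  α ← (1−ω)·0.000 + ω·0.250 = 0.200
  β: GS value = (-1 - (2)·0.200 - (4)·0.000) / (8) = -0.175;  β ← (1−ω)·0.000 + ω·-0.175 = -0.140
  γ: GS value = (11 - (-3)·0.200 - (3)·-0.140) / (-7) = -1.717;  γ ← (1−ω)·0.000 + ω·-1.717 = -1.374

(0.200, -0.140, -1.374)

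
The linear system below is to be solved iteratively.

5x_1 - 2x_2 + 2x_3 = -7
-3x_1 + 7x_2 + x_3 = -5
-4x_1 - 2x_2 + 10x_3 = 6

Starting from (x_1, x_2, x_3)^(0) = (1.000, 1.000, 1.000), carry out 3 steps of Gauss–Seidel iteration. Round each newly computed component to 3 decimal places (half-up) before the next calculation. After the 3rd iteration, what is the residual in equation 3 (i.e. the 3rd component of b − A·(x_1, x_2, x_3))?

Iteration 1:
  x_1 = (-7 - (-2)·1.000 - (2)·1.000) / (5) = -1.400
  x_2 = (-5 - (-3)·-1.400 - (1)·1.000) / (7) = -1.457
  x_3 = (6 - (-4)·-1.400 - (-2)·-1.457) / (10) = -0.251
Iteration 2:
  x_1 = (-7 - (-2)·-1.457 - (2)·-0.251) / (5) = -1.882
  x_2 = (-5 - (-3)·-1.882 - (1)·-0.251) / (7) = -1.485
  x_3 = (6 - (-4)·-1.882 - (-2)·-1.485) / (10) = -0.450
Iteration 3:
  x_1 = (-7 - (-2)·-1.485 - (2)·-0.450) / (5) = -1.814
  x_2 = (-5 - (-3)·-1.814 - (1)·-0.450) / (7) = -1.427
  x_3 = (6 - (-4)·-1.814 - (-2)·-1.427) / (10) = -0.411
Residual b − A·x = (0.038, -0.042, 0.000)

0.000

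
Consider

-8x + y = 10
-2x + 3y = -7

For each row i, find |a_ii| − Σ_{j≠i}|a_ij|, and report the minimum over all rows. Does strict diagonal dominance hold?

row 1: |-8| − (1) = 7
row 2: |3| − (2) = 1
minimum over rows = 1 → strictly diagonally dominant (convergence guaranteed)

1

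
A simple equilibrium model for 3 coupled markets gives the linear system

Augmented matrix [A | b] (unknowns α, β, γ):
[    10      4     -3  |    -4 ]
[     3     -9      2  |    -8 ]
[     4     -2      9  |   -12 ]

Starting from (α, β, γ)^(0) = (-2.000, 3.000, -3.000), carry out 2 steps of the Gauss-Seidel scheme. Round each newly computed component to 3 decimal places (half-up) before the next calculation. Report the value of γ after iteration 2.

-1.056

Iteration 1:
  α = (-4 - (4)·3.000 - (-3)·-3.000) / (10) = -2.500
  β = (-8 - (3)·-2.500 - (2)·-3.000) / (-9) = -0.611
  γ = (-12 - (4)·-2.500 - (-2)·-0.611) / (9) = -0.358
Iteration 2:
  α = (-4 - (4)·-0.611 - (-3)·-0.358) / (10) = -0.263
  β = (-8 - (3)·-0.263 - (2)·-0.358) / (-9) = 0.722
  γ = (-12 - (4)·-0.263 - (-2)·0.722) / (9) = -1.056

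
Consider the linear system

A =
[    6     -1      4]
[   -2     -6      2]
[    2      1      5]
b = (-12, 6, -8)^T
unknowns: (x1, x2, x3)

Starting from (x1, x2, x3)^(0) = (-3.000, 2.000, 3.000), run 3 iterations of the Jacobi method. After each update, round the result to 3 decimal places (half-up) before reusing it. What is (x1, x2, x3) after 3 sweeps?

(-1.785, -0.678, -1.071)

Iteration 1:
  x1 = (-12 - (-1)·2.000 - (4)·3.000) / (6) = -3.667
  x2 = (6 - (-2)·-3.000 - (2)·3.000) / (-6) = 1.000
  x3 = (-8 - (2)·-3.000 - (1)·2.000) / (5) = -0.800
Iteration 2:
  x1 = (-12 - (-1)·1.000 - (4)·-0.800) / (6) = -1.300
  x2 = (6 - (-2)·-3.667 - (2)·-0.800) / (-6) = -0.044
  x3 = (-8 - (2)·-3.667 - (1)·1.000) / (5) = -0.333
Iteration 3:
  x1 = (-12 - (-1)·-0.044 - (4)·-0.333) / (6) = -1.785
  x2 = (6 - (-2)·-1.300 - (2)·-0.333) / (-6) = -0.678
  x3 = (-8 - (2)·-1.300 - (1)·-0.044) / (5) = -1.071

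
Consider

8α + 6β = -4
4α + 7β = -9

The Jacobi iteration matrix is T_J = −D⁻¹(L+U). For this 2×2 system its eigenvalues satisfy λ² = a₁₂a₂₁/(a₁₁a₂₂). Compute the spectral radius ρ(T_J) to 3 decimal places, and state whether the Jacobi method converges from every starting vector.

a₁₂a₂₁/(a₁₁a₂₂) = (6)·(4) / ((8)·(7)) = 0.428571
ρ = √|0.428571| = √0.428571 = 0.655
ρ < 1, so Jacobi converges

0.655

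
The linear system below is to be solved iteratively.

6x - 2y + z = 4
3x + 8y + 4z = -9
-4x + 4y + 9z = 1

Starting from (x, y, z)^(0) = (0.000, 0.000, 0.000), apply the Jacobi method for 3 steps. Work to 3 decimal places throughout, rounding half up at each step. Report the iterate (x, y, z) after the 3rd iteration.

Iteration 1:
  x = (4 - (-2)·0.000 - (1)·0.000) / (6) = 0.667
  y = (-9 - (3)·0.000 - (4)·0.000) / (8) = -1.125
  z = (1 - (-4)·0.000 - (4)·0.000) / (9) = 0.111
Iteration 2:
  x = (4 - (-2)·-1.125 - (1)·0.111) / (6) = 0.273
  y = (-9 - (3)·0.667 - (4)·0.111) / (8) = -1.431
  z = (1 - (-4)·0.667 - (4)·-1.125) / (9) = 0.908
Iteration 3:
  x = (4 - (-2)·-1.431 - (1)·0.908) / (6) = 0.038
  y = (-9 - (3)·0.273 - (4)·0.908) / (8) = -1.681
  z = (1 - (-4)·0.273 - (4)·-1.431) / (9) = 0.868

(0.038, -1.681, 0.868)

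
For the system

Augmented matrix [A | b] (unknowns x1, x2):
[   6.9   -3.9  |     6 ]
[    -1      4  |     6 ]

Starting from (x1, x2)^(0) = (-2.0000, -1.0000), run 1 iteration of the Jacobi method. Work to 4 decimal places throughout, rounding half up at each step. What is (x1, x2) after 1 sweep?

Iteration 1:
  x1 = (6 - (-3.9)·-1.0000) / (6.9) = 0.3043
  x2 = (6 - (-1)·-2.0000) / (4) = 1.0000

(0.3043, 1.0000)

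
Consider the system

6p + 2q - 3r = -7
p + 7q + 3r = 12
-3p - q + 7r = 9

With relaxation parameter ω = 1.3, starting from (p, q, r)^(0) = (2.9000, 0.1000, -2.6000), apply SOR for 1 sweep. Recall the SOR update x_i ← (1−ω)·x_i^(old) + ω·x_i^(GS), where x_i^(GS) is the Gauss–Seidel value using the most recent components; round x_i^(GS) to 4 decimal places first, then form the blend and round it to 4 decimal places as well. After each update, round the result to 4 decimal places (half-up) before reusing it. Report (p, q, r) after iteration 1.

Iteration 1:
  p: GS value = (-7 - (2)·0.1000 - (-3)·-2.6000) / (6) = -2.5000;  p ← (1−ω)·2.9000 + ω·-2.5000 = -4.1200
  q: GS value = (12 - (1)·-4.1200 - (3)·-2.6000) / (7) = 3.4171;  q ← (1−ω)·0.1000 + ω·3.4171 = 4.4122
  r: GS value = (9 - (-3)·-4.1200 - (-1)·4.4122) / (7) = 0.1503;  r ← (1−ω)·-2.6000 + ω·0.1503 = 0.9754

(-4.1200, 4.4122, 0.9754)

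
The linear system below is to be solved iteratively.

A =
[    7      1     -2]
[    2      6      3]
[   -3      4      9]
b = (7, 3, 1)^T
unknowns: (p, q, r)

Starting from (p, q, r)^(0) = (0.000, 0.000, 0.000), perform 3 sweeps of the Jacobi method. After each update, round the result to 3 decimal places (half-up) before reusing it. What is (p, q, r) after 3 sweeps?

Iteration 1:
  p = (7 - (1)·0.000 - (-2)·0.000) / (7) = 1.000
  q = (3 - (2)·0.000 - (3)·0.000) / (6) = 0.500
  r = (1 - (-3)·0.000 - (4)·0.000) / (9) = 0.111
Iteration 2:
  p = (7 - (1)·0.500 - (-2)·0.111) / (7) = 0.960
  q = (3 - (2)·1.000 - (3)·0.111) / (6) = 0.111
  r = (1 - (-3)·1.000 - (4)·0.500) / (9) = 0.222
Iteration 3:
  p = (7 - (1)·0.111 - (-2)·0.222) / (7) = 1.048
  q = (3 - (2)·0.960 - (3)·0.222) / (6) = 0.069
  r = (1 - (-3)·0.960 - (4)·0.111) / (9) = 0.382

(1.048, 0.069, 0.382)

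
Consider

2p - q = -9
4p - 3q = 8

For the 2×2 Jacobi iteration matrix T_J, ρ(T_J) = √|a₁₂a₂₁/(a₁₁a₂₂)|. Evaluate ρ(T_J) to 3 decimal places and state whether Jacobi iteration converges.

0.816

a₁₂a₂₁/(a₁₁a₂₂) = (-1)·(4) / ((2)·(-3)) = 0.666667
ρ = √|0.666667| = √0.666667 = 0.816
ρ < 1, so Jacobi converges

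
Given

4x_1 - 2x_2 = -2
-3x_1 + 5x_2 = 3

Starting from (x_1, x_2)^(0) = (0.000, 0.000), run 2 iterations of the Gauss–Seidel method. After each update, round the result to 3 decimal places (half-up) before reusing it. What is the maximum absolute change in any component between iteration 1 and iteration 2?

Iteration 1:
  x_1 = (-2 - (-2)·0.000) / (4) = -0.500
  x_2 = (3 - (-3)·-0.500) / (5) = 0.300
Iteration 2:
  x_1 = (-2 - (-2)·0.300) / (4) = -0.350
  x_2 = (3 - (-3)·-0.350) / (5) = 0.390
Change: (0.150, 0.090) → max |·| = 0.150

0.150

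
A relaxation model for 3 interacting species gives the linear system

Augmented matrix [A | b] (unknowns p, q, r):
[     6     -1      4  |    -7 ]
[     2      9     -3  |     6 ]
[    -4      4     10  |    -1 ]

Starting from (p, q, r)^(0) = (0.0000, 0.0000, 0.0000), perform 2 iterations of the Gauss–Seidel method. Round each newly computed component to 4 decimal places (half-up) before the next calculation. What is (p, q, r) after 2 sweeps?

Iteration 1:
  p = (-7 - (-1)·0.0000 - (4)·0.0000) / (6) = -1.1667
  q = (6 - (2)·-1.1667 - (-3)·0.0000) / (9) = 0.9259
  r = (-1 - (-4)·-1.1667 - (4)·0.9259) / (10) = -0.9370
Iteration 2:
  p = (-7 - (-1)·0.9259 - (4)·-0.9370) / (6) = -0.3877
  q = (6 - (2)·-0.3877 - (-3)·-0.9370) / (9) = 0.4405
  r = (-1 - (-4)·-0.3877 - (4)·0.4405) / (10) = -0.4313

(-0.3877, 0.4405, -0.4313)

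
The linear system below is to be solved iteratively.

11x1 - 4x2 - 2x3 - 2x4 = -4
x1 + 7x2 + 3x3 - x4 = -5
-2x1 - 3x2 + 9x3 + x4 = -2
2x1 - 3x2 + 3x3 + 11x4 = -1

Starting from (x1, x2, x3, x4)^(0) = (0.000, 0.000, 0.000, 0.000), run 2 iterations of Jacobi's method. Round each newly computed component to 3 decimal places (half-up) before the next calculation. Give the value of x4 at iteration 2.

Iteration 1:
  x1 = (-4 - (-4)·0.000 - (-2)·0.000 - (-2)·0.000) / (11) = -0.364
  x2 = (-5 - (1)·0.000 - (3)·0.000 - (-1)·0.000) / (7) = -0.714
  x3 = (-2 - (-2)·0.000 - (-3)·0.000 - (1)·0.000) / (9) = -0.222
  x4 = (-1 - (2)·0.000 - (-3)·0.000 - (3)·0.000) / (11) = -0.091
Iteration 2:
  x1 = (-4 - (-4)·-0.714 - (-2)·-0.222 - (-2)·-0.091) / (11) = -0.680
  x2 = (-5 - (1)·-0.364 - (3)·-0.222 - (-1)·-0.091) / (7) = -0.580
  x3 = (-2 - (-2)·-0.364 - (-3)·-0.714 - (1)·-0.091) / (9) = -0.531
  x4 = (-1 - (2)·-0.364 - (-3)·-0.714 - (3)·-0.222) / (11) = -0.159

-0.159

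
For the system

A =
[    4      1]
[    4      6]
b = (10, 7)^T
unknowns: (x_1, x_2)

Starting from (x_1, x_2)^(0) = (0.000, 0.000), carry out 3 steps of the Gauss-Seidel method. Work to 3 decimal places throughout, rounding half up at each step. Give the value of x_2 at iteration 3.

Iteration 1:
  x_1 = (10 - (1)·0.000) / (4) = 2.500
  x_2 = (7 - (4)·2.500) / (6) = -0.500
Iteration 2:
  x_1 = (10 - (1)·-0.500) / (4) = 2.625
  x_2 = (7 - (4)·2.625) / (6) = -0.583
Iteration 3:
  x_1 = (10 - (1)·-0.583) / (4) = 2.646
  x_2 = (7 - (4)·2.646) / (6) = -0.597

-0.597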